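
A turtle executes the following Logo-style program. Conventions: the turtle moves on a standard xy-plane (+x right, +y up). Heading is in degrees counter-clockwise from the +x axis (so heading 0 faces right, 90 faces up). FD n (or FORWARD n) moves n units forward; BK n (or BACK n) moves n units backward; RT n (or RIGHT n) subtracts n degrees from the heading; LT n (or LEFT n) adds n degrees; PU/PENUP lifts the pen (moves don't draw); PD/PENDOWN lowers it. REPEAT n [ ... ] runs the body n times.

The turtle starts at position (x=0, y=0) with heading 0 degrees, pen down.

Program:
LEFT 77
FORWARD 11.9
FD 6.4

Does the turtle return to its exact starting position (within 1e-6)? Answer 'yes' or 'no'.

Answer: no

Derivation:
Executing turtle program step by step:
Start: pos=(0,0), heading=0, pen down
LT 77: heading 0 -> 77
FD 11.9: (0,0) -> (2.677,11.595) [heading=77, draw]
FD 6.4: (2.677,11.595) -> (4.117,17.831) [heading=77, draw]
Final: pos=(4.117,17.831), heading=77, 2 segment(s) drawn

Start position: (0, 0)
Final position: (4.117, 17.831)
Distance = 18.3; >= 1e-6 -> NOT closed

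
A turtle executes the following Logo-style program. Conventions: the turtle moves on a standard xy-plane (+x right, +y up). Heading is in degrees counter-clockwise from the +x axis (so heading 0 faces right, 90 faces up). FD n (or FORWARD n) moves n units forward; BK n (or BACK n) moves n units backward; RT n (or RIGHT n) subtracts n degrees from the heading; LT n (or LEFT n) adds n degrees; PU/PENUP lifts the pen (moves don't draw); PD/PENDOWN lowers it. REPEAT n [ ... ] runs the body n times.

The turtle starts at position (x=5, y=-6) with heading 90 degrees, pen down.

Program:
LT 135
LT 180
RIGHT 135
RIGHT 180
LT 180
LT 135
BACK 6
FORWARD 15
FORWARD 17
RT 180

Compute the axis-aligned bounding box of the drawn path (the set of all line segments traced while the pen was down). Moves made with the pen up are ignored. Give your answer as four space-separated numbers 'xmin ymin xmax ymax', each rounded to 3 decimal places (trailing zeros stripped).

Answer: 0.757 -10.243 23.385 12.385

Derivation:
Executing turtle program step by step:
Start: pos=(5,-6), heading=90, pen down
LT 135: heading 90 -> 225
LT 180: heading 225 -> 45
RT 135: heading 45 -> 270
RT 180: heading 270 -> 90
LT 180: heading 90 -> 270
LT 135: heading 270 -> 45
BK 6: (5,-6) -> (0.757,-10.243) [heading=45, draw]
FD 15: (0.757,-10.243) -> (11.364,0.364) [heading=45, draw]
FD 17: (11.364,0.364) -> (23.385,12.385) [heading=45, draw]
RT 180: heading 45 -> 225
Final: pos=(23.385,12.385), heading=225, 3 segment(s) drawn

Segment endpoints: x in {0.757, 5, 11.364, 23.385}, y in {-10.243, -6, 0.364, 12.385}
xmin=0.757, ymin=-10.243, xmax=23.385, ymax=12.385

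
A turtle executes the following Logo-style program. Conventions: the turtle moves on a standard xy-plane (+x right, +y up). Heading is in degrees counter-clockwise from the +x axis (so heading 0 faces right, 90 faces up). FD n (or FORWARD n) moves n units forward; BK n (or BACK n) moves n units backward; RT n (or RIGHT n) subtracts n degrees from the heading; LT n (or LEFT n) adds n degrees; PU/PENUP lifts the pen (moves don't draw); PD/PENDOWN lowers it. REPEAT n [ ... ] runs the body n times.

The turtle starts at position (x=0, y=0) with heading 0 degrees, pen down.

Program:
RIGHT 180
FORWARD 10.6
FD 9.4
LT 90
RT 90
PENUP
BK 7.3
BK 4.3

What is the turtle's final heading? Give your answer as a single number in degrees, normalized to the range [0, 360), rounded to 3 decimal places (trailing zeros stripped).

Answer: 180

Derivation:
Executing turtle program step by step:
Start: pos=(0,0), heading=0, pen down
RT 180: heading 0 -> 180
FD 10.6: (0,0) -> (-10.6,0) [heading=180, draw]
FD 9.4: (-10.6,0) -> (-20,0) [heading=180, draw]
LT 90: heading 180 -> 270
RT 90: heading 270 -> 180
PU: pen up
BK 7.3: (-20,0) -> (-12.7,0) [heading=180, move]
BK 4.3: (-12.7,0) -> (-8.4,0) [heading=180, move]
Final: pos=(-8.4,0), heading=180, 2 segment(s) drawn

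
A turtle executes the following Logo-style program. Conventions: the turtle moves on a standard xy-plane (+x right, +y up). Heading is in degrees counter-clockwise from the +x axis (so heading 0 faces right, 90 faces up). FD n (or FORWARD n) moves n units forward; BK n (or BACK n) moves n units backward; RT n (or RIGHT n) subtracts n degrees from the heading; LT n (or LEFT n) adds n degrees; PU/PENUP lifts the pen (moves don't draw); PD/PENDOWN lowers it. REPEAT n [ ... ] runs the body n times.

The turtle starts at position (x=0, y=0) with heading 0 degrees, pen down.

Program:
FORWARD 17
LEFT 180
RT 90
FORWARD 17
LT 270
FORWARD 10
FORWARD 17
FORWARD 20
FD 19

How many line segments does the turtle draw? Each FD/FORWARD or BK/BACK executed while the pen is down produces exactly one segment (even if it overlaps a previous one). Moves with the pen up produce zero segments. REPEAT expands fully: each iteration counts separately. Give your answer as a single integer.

Executing turtle program step by step:
Start: pos=(0,0), heading=0, pen down
FD 17: (0,0) -> (17,0) [heading=0, draw]
LT 180: heading 0 -> 180
RT 90: heading 180 -> 90
FD 17: (17,0) -> (17,17) [heading=90, draw]
LT 270: heading 90 -> 0
FD 10: (17,17) -> (27,17) [heading=0, draw]
FD 17: (27,17) -> (44,17) [heading=0, draw]
FD 20: (44,17) -> (64,17) [heading=0, draw]
FD 19: (64,17) -> (83,17) [heading=0, draw]
Final: pos=(83,17), heading=0, 6 segment(s) drawn
Segments drawn: 6

Answer: 6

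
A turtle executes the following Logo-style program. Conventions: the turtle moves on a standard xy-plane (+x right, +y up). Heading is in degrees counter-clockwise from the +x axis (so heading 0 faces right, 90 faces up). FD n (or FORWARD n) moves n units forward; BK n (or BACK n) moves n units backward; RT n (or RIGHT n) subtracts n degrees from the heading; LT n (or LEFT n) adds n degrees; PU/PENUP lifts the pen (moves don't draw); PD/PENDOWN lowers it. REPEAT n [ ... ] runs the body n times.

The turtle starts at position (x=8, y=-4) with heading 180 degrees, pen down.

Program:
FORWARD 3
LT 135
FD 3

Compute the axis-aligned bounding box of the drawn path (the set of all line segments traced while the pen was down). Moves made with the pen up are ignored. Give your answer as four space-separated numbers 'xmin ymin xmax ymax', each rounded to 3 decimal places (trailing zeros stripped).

Executing turtle program step by step:
Start: pos=(8,-4), heading=180, pen down
FD 3: (8,-4) -> (5,-4) [heading=180, draw]
LT 135: heading 180 -> 315
FD 3: (5,-4) -> (7.121,-6.121) [heading=315, draw]
Final: pos=(7.121,-6.121), heading=315, 2 segment(s) drawn

Segment endpoints: x in {5, 7.121, 8}, y in {-6.121, -4, -4}
xmin=5, ymin=-6.121, xmax=8, ymax=-4

Answer: 5 -6.121 8 -4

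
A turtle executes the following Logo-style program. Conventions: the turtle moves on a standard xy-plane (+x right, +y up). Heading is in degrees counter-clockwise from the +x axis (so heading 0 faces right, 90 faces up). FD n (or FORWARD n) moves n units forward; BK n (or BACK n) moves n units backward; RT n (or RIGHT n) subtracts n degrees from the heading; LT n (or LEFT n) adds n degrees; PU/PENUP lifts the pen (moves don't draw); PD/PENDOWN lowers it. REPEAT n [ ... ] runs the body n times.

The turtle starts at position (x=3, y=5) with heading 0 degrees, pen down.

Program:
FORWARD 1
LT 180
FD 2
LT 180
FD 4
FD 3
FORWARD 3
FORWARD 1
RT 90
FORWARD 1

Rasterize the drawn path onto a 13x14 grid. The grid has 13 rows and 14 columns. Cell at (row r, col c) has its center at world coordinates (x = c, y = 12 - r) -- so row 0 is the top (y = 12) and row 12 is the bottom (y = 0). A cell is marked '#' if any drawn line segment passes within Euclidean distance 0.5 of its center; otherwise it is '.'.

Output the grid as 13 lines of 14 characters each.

Answer: ..............
..............
..............
..............
..............
..............
..............
..############
.............#
..............
..............
..............
..............

Derivation:
Segment 0: (3,5) -> (4,5)
Segment 1: (4,5) -> (2,5)
Segment 2: (2,5) -> (6,5)
Segment 3: (6,5) -> (9,5)
Segment 4: (9,5) -> (12,5)
Segment 5: (12,5) -> (13,5)
Segment 6: (13,5) -> (13,4)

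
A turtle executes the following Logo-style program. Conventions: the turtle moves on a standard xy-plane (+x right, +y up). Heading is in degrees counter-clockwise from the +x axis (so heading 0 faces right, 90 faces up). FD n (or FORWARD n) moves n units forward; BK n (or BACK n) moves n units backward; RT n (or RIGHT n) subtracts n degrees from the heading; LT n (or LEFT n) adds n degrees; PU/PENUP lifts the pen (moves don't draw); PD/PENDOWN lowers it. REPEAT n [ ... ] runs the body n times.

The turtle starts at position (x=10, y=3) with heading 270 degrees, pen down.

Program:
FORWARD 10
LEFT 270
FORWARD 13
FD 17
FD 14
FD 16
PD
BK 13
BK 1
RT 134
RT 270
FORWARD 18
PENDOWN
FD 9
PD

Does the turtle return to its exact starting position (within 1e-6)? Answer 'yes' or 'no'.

Executing turtle program step by step:
Start: pos=(10,3), heading=270, pen down
FD 10: (10,3) -> (10,-7) [heading=270, draw]
LT 270: heading 270 -> 180
FD 13: (10,-7) -> (-3,-7) [heading=180, draw]
FD 17: (-3,-7) -> (-20,-7) [heading=180, draw]
FD 14: (-20,-7) -> (-34,-7) [heading=180, draw]
FD 16: (-34,-7) -> (-50,-7) [heading=180, draw]
PD: pen down
BK 13: (-50,-7) -> (-37,-7) [heading=180, draw]
BK 1: (-37,-7) -> (-36,-7) [heading=180, draw]
RT 134: heading 180 -> 46
RT 270: heading 46 -> 136
FD 18: (-36,-7) -> (-48.948,5.504) [heading=136, draw]
PD: pen down
FD 9: (-48.948,5.504) -> (-55.422,11.756) [heading=136, draw]
PD: pen down
Final: pos=(-55.422,11.756), heading=136, 9 segment(s) drawn

Start position: (10, 3)
Final position: (-55.422, 11.756)
Distance = 66.005; >= 1e-6 -> NOT closed

Answer: no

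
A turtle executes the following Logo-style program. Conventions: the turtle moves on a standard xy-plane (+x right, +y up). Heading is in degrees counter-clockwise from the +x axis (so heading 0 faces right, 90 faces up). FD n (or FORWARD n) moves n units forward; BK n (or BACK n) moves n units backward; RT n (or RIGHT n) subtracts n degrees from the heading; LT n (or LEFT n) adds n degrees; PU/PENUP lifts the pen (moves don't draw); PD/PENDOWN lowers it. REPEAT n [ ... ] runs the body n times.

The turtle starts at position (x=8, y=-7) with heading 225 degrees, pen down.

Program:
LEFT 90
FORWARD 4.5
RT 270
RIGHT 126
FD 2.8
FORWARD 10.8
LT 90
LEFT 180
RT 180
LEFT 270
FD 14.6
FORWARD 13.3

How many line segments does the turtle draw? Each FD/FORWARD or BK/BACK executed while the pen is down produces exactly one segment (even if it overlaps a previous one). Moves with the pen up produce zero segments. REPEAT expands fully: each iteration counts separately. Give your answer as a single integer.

Executing turtle program step by step:
Start: pos=(8,-7), heading=225, pen down
LT 90: heading 225 -> 315
FD 4.5: (8,-7) -> (11.182,-10.182) [heading=315, draw]
RT 270: heading 315 -> 45
RT 126: heading 45 -> 279
FD 2.8: (11.182,-10.182) -> (11.62,-12.948) [heading=279, draw]
FD 10.8: (11.62,-12.948) -> (13.309,-23.615) [heading=279, draw]
LT 90: heading 279 -> 9
LT 180: heading 9 -> 189
RT 180: heading 189 -> 9
LT 270: heading 9 -> 279
FD 14.6: (13.309,-23.615) -> (15.593,-38.035) [heading=279, draw]
FD 13.3: (15.593,-38.035) -> (17.674,-51.171) [heading=279, draw]
Final: pos=(17.674,-51.171), heading=279, 5 segment(s) drawn
Segments drawn: 5

Answer: 5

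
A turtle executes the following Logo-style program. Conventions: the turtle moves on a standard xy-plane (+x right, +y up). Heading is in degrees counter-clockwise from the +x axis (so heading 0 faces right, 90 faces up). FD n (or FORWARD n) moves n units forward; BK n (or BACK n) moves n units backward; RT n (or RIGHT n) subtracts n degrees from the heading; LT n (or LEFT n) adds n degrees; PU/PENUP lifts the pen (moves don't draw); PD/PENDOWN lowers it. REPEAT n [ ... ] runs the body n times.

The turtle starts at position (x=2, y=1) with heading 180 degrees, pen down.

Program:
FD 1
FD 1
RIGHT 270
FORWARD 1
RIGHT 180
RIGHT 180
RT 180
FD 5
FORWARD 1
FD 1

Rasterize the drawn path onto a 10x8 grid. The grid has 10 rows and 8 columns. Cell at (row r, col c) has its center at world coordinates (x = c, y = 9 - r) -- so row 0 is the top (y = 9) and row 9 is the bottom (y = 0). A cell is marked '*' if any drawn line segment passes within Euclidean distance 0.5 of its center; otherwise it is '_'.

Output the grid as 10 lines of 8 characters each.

Answer: ________
________
*_______
*_______
*_______
*_______
*_______
*_______
***_____
*_______

Derivation:
Segment 0: (2,1) -> (1,1)
Segment 1: (1,1) -> (0,1)
Segment 2: (0,1) -> (0,0)
Segment 3: (0,0) -> (-0,5)
Segment 4: (-0,5) -> (-0,6)
Segment 5: (-0,6) -> (-0,7)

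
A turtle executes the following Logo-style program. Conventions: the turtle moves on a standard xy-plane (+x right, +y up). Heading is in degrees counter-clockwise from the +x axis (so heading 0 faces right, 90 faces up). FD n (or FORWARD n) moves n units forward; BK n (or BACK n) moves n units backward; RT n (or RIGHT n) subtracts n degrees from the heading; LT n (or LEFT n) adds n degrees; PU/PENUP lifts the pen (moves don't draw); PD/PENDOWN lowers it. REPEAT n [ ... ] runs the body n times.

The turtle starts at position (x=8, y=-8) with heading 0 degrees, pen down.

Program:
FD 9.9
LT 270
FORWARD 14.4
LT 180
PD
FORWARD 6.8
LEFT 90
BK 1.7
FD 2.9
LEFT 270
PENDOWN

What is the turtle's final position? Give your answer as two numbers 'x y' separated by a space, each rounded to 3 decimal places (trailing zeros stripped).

Executing turtle program step by step:
Start: pos=(8,-8), heading=0, pen down
FD 9.9: (8,-8) -> (17.9,-8) [heading=0, draw]
LT 270: heading 0 -> 270
FD 14.4: (17.9,-8) -> (17.9,-22.4) [heading=270, draw]
LT 180: heading 270 -> 90
PD: pen down
FD 6.8: (17.9,-22.4) -> (17.9,-15.6) [heading=90, draw]
LT 90: heading 90 -> 180
BK 1.7: (17.9,-15.6) -> (19.6,-15.6) [heading=180, draw]
FD 2.9: (19.6,-15.6) -> (16.7,-15.6) [heading=180, draw]
LT 270: heading 180 -> 90
PD: pen down
Final: pos=(16.7,-15.6), heading=90, 5 segment(s) drawn

Answer: 16.7 -15.6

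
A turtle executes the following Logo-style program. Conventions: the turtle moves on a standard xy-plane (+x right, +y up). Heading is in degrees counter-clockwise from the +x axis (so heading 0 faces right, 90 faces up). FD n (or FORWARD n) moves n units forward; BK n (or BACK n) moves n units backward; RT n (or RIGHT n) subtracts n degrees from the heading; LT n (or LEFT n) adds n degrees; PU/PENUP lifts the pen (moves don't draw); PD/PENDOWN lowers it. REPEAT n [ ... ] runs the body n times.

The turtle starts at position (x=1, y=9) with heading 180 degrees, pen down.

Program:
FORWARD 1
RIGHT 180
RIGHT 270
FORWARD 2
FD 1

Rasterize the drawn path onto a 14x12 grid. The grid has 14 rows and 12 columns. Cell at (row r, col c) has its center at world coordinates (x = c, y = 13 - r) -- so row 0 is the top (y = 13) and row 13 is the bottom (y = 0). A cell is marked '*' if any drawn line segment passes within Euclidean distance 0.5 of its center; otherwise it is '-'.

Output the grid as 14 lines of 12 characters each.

Segment 0: (1,9) -> (0,9)
Segment 1: (0,9) -> (-0,11)
Segment 2: (-0,11) -> (-0,12)

Answer: ------------
*-----------
*-----------
*-----------
**----------
------------
------------
------------
------------
------------
------------
------------
------------
------------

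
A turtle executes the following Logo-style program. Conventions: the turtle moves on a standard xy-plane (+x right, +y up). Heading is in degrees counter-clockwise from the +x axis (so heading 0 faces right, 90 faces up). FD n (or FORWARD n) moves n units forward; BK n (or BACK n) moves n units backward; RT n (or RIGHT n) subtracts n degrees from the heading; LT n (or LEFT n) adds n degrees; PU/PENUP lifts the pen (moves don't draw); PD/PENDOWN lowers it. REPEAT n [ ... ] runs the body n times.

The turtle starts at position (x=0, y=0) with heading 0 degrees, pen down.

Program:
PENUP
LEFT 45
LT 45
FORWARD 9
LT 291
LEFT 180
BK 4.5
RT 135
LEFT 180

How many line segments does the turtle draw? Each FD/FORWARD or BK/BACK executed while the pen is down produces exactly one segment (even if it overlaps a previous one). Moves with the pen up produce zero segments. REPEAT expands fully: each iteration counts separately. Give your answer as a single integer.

Answer: 0

Derivation:
Executing turtle program step by step:
Start: pos=(0,0), heading=0, pen down
PU: pen up
LT 45: heading 0 -> 45
LT 45: heading 45 -> 90
FD 9: (0,0) -> (0,9) [heading=90, move]
LT 291: heading 90 -> 21
LT 180: heading 21 -> 201
BK 4.5: (0,9) -> (4.201,10.613) [heading=201, move]
RT 135: heading 201 -> 66
LT 180: heading 66 -> 246
Final: pos=(4.201,10.613), heading=246, 0 segment(s) drawn
Segments drawn: 0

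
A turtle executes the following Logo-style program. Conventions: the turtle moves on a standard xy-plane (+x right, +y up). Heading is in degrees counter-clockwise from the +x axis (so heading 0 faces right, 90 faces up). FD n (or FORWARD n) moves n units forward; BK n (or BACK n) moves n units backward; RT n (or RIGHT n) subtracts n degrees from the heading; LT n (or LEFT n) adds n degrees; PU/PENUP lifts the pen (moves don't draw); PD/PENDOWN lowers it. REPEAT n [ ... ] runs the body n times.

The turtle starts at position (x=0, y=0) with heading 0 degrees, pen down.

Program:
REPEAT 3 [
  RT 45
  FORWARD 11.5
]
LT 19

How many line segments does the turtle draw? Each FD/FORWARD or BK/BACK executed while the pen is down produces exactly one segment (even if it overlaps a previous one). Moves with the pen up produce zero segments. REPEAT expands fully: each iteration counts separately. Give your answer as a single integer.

Answer: 3

Derivation:
Executing turtle program step by step:
Start: pos=(0,0), heading=0, pen down
REPEAT 3 [
  -- iteration 1/3 --
  RT 45: heading 0 -> 315
  FD 11.5: (0,0) -> (8.132,-8.132) [heading=315, draw]
  -- iteration 2/3 --
  RT 45: heading 315 -> 270
  FD 11.5: (8.132,-8.132) -> (8.132,-19.632) [heading=270, draw]
  -- iteration 3/3 --
  RT 45: heading 270 -> 225
  FD 11.5: (8.132,-19.632) -> (0,-27.763) [heading=225, draw]
]
LT 19: heading 225 -> 244
Final: pos=(0,-27.763), heading=244, 3 segment(s) drawn
Segments drawn: 3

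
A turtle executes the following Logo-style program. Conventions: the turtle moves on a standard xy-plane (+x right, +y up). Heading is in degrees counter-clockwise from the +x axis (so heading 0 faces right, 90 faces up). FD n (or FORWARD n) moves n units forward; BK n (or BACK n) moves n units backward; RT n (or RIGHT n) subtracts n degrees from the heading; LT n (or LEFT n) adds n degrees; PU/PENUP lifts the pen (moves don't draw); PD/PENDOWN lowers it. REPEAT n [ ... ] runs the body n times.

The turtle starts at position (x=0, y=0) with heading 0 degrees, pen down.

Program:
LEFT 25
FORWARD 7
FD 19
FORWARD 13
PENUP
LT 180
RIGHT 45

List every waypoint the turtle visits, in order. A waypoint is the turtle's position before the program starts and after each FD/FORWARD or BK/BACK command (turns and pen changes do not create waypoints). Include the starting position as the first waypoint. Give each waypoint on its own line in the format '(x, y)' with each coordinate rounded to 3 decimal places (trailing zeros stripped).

Executing turtle program step by step:
Start: pos=(0,0), heading=0, pen down
LT 25: heading 0 -> 25
FD 7: (0,0) -> (6.344,2.958) [heading=25, draw]
FD 19: (6.344,2.958) -> (23.564,10.988) [heading=25, draw]
FD 13: (23.564,10.988) -> (35.346,16.482) [heading=25, draw]
PU: pen up
LT 180: heading 25 -> 205
RT 45: heading 205 -> 160
Final: pos=(35.346,16.482), heading=160, 3 segment(s) drawn
Waypoints (4 total):
(0, 0)
(6.344, 2.958)
(23.564, 10.988)
(35.346, 16.482)

Answer: (0, 0)
(6.344, 2.958)
(23.564, 10.988)
(35.346, 16.482)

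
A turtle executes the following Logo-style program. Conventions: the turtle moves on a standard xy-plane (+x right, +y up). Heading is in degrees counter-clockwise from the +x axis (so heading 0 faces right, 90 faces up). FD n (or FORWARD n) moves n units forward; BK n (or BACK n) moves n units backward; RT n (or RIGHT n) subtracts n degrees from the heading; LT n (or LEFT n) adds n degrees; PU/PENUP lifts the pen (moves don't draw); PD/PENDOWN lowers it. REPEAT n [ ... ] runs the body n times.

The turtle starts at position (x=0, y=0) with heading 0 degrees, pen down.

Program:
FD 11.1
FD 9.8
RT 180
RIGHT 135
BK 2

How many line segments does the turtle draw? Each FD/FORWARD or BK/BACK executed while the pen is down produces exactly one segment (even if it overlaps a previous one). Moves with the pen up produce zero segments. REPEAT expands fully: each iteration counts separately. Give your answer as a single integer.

Executing turtle program step by step:
Start: pos=(0,0), heading=0, pen down
FD 11.1: (0,0) -> (11.1,0) [heading=0, draw]
FD 9.8: (11.1,0) -> (20.9,0) [heading=0, draw]
RT 180: heading 0 -> 180
RT 135: heading 180 -> 45
BK 2: (20.9,0) -> (19.486,-1.414) [heading=45, draw]
Final: pos=(19.486,-1.414), heading=45, 3 segment(s) drawn
Segments drawn: 3

Answer: 3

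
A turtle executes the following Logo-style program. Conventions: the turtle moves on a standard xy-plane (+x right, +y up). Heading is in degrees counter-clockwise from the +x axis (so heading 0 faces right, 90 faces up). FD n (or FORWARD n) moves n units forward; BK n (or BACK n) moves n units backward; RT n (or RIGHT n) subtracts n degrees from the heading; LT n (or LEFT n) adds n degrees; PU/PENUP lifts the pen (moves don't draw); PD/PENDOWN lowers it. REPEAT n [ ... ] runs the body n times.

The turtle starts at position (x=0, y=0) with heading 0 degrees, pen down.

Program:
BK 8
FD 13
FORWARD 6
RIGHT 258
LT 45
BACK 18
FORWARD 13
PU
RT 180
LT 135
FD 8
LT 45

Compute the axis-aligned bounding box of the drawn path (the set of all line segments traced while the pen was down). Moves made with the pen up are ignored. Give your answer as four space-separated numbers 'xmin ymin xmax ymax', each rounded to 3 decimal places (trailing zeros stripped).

Answer: -8 -9.804 26.096 0

Derivation:
Executing turtle program step by step:
Start: pos=(0,0), heading=0, pen down
BK 8: (0,0) -> (-8,0) [heading=0, draw]
FD 13: (-8,0) -> (5,0) [heading=0, draw]
FD 6: (5,0) -> (11,0) [heading=0, draw]
RT 258: heading 0 -> 102
LT 45: heading 102 -> 147
BK 18: (11,0) -> (26.096,-9.804) [heading=147, draw]
FD 13: (26.096,-9.804) -> (15.193,-2.723) [heading=147, draw]
PU: pen up
RT 180: heading 147 -> 327
LT 135: heading 327 -> 102
FD 8: (15.193,-2.723) -> (13.53,5.102) [heading=102, move]
LT 45: heading 102 -> 147
Final: pos=(13.53,5.102), heading=147, 5 segment(s) drawn

Segment endpoints: x in {-8, 0, 5, 11, 15.193, 26.096}, y in {-9.804, -2.723, 0}
xmin=-8, ymin=-9.804, xmax=26.096, ymax=0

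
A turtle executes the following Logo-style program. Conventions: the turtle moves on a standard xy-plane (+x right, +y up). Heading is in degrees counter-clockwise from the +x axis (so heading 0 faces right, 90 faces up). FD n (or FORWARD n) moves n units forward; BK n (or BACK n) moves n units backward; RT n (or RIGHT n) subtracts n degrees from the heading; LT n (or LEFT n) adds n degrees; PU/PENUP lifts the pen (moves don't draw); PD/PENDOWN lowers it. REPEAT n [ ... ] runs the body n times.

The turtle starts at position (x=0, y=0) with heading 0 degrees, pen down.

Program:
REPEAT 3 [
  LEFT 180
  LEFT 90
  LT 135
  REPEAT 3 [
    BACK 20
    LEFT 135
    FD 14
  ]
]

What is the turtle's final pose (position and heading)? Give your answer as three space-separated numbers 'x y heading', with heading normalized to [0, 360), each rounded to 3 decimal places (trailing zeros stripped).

Answer: -4.101 -12.385 270

Derivation:
Executing turtle program step by step:
Start: pos=(0,0), heading=0, pen down
REPEAT 3 [
  -- iteration 1/3 --
  LT 180: heading 0 -> 180
  LT 90: heading 180 -> 270
  LT 135: heading 270 -> 45
  REPEAT 3 [
    -- iteration 1/3 --
    BK 20: (0,0) -> (-14.142,-14.142) [heading=45, draw]
    LT 135: heading 45 -> 180
    FD 14: (-14.142,-14.142) -> (-28.142,-14.142) [heading=180, draw]
    -- iteration 2/3 --
    BK 20: (-28.142,-14.142) -> (-8.142,-14.142) [heading=180, draw]
    LT 135: heading 180 -> 315
    FD 14: (-8.142,-14.142) -> (1.757,-24.042) [heading=315, draw]
    -- iteration 3/3 --
    BK 20: (1.757,-24.042) -> (-12.385,-9.899) [heading=315, draw]
    LT 135: heading 315 -> 90
    FD 14: (-12.385,-9.899) -> (-12.385,4.101) [heading=90, draw]
  ]
  -- iteration 2/3 --
  LT 180: heading 90 -> 270
  LT 90: heading 270 -> 0
  LT 135: heading 0 -> 135
  REPEAT 3 [
    -- iteration 1/3 --
    BK 20: (-12.385,4.101) -> (1.757,-10.042) [heading=135, draw]
    LT 135: heading 135 -> 270
    FD 14: (1.757,-10.042) -> (1.757,-24.042) [heading=270, draw]
    -- iteration 2/3 --
    BK 20: (1.757,-24.042) -> (1.757,-4.042) [heading=270, draw]
    LT 135: heading 270 -> 45
    FD 14: (1.757,-4.042) -> (11.657,5.858) [heading=45, draw]
    -- iteration 3/3 --
    BK 20: (11.657,5.858) -> (-2.485,-8.284) [heading=45, draw]
    LT 135: heading 45 -> 180
    FD 14: (-2.485,-8.284) -> (-16.485,-8.284) [heading=180, draw]
  ]
  -- iteration 3/3 --
  LT 180: heading 180 -> 0
  LT 90: heading 0 -> 90
  LT 135: heading 90 -> 225
  REPEAT 3 [
    -- iteration 1/3 --
    BK 20: (-16.485,-8.284) -> (-2.343,5.858) [heading=225, draw]
    LT 135: heading 225 -> 0
    FD 14: (-2.343,5.858) -> (11.657,5.858) [heading=0, draw]
    -- iteration 2/3 --
    BK 20: (11.657,5.858) -> (-8.343,5.858) [heading=0, draw]
    LT 135: heading 0 -> 135
    FD 14: (-8.343,5.858) -> (-18.243,15.757) [heading=135, draw]
    -- iteration 3/3 --
    BK 20: (-18.243,15.757) -> (-4.101,1.615) [heading=135, draw]
    LT 135: heading 135 -> 270
    FD 14: (-4.101,1.615) -> (-4.101,-12.385) [heading=270, draw]
  ]
]
Final: pos=(-4.101,-12.385), heading=270, 18 segment(s) drawn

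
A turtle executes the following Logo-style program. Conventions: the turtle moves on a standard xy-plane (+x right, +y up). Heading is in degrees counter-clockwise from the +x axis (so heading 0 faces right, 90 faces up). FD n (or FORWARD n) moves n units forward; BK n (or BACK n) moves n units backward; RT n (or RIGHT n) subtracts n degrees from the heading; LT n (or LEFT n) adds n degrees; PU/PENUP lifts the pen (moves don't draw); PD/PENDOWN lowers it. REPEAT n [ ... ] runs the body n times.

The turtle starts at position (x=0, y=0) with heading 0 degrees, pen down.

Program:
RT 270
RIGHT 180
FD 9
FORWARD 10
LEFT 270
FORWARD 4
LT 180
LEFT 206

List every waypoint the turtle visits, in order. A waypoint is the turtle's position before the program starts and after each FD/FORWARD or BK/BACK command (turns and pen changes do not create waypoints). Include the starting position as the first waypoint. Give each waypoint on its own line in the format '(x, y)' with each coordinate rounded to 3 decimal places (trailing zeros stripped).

Executing turtle program step by step:
Start: pos=(0,0), heading=0, pen down
RT 270: heading 0 -> 90
RT 180: heading 90 -> 270
FD 9: (0,0) -> (0,-9) [heading=270, draw]
FD 10: (0,-9) -> (0,-19) [heading=270, draw]
LT 270: heading 270 -> 180
FD 4: (0,-19) -> (-4,-19) [heading=180, draw]
LT 180: heading 180 -> 0
LT 206: heading 0 -> 206
Final: pos=(-4,-19), heading=206, 3 segment(s) drawn
Waypoints (4 total):
(0, 0)
(0, -9)
(0, -19)
(-4, -19)

Answer: (0, 0)
(0, -9)
(0, -19)
(-4, -19)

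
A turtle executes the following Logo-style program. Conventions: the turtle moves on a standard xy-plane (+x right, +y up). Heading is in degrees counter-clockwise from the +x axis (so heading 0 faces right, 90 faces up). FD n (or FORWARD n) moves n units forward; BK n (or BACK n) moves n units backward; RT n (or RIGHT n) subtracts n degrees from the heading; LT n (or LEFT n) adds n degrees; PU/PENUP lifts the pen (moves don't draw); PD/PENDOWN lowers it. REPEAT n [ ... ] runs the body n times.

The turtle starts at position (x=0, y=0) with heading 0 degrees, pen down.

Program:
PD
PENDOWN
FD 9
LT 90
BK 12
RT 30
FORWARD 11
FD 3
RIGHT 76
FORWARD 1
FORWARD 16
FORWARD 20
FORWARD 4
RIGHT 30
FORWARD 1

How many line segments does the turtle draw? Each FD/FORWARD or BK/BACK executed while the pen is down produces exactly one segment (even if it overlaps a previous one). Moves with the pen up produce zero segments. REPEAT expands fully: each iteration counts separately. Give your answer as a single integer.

Answer: 9

Derivation:
Executing turtle program step by step:
Start: pos=(0,0), heading=0, pen down
PD: pen down
PD: pen down
FD 9: (0,0) -> (9,0) [heading=0, draw]
LT 90: heading 0 -> 90
BK 12: (9,0) -> (9,-12) [heading=90, draw]
RT 30: heading 90 -> 60
FD 11: (9,-12) -> (14.5,-2.474) [heading=60, draw]
FD 3: (14.5,-2.474) -> (16,0.124) [heading=60, draw]
RT 76: heading 60 -> 344
FD 1: (16,0.124) -> (16.961,-0.151) [heading=344, draw]
FD 16: (16.961,-0.151) -> (32.341,-4.561) [heading=344, draw]
FD 20: (32.341,-4.561) -> (51.567,-10.074) [heading=344, draw]
FD 4: (51.567,-10.074) -> (55.412,-11.177) [heading=344, draw]
RT 30: heading 344 -> 314
FD 1: (55.412,-11.177) -> (56.106,-11.896) [heading=314, draw]
Final: pos=(56.106,-11.896), heading=314, 9 segment(s) drawn
Segments drawn: 9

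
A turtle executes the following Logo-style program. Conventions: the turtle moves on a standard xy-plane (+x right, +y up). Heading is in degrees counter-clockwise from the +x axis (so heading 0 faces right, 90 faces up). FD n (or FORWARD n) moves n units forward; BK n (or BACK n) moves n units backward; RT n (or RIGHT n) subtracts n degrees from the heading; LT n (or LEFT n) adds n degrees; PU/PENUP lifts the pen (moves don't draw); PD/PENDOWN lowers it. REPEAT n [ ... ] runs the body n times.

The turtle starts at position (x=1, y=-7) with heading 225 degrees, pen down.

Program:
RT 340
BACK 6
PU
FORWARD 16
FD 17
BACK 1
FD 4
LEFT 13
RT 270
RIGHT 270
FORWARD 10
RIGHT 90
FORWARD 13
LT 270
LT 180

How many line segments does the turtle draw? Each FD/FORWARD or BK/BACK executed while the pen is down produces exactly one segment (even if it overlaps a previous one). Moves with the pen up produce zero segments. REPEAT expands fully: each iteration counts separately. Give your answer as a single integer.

Executing turtle program step by step:
Start: pos=(1,-7), heading=225, pen down
RT 340: heading 225 -> 245
BK 6: (1,-7) -> (3.536,-1.562) [heading=245, draw]
PU: pen up
FD 16: (3.536,-1.562) -> (-3.226,-16.063) [heading=245, move]
FD 17: (-3.226,-16.063) -> (-10.411,-31.47) [heading=245, move]
BK 1: (-10.411,-31.47) -> (-9.988,-30.564) [heading=245, move]
FD 4: (-9.988,-30.564) -> (-11.679,-34.189) [heading=245, move]
LT 13: heading 245 -> 258
RT 270: heading 258 -> 348
RT 270: heading 348 -> 78
FD 10: (-11.679,-34.189) -> (-9.599,-24.408) [heading=78, move]
RT 90: heading 78 -> 348
FD 13: (-9.599,-24.408) -> (3.116,-27.111) [heading=348, move]
LT 270: heading 348 -> 258
LT 180: heading 258 -> 78
Final: pos=(3.116,-27.111), heading=78, 1 segment(s) drawn
Segments drawn: 1

Answer: 1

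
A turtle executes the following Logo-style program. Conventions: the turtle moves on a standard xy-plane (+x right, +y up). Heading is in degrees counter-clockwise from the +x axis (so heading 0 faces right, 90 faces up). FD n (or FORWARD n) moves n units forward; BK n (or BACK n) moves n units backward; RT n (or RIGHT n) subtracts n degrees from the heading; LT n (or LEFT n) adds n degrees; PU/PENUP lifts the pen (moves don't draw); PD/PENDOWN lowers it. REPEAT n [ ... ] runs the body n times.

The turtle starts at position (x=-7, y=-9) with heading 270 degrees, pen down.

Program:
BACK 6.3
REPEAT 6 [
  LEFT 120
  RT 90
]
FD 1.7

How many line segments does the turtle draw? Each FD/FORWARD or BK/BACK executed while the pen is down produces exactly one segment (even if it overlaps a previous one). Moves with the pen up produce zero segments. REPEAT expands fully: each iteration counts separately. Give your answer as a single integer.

Executing turtle program step by step:
Start: pos=(-7,-9), heading=270, pen down
BK 6.3: (-7,-9) -> (-7,-2.7) [heading=270, draw]
REPEAT 6 [
  -- iteration 1/6 --
  LT 120: heading 270 -> 30
  RT 90: heading 30 -> 300
  -- iteration 2/6 --
  LT 120: heading 300 -> 60
  RT 90: heading 60 -> 330
  -- iteration 3/6 --
  LT 120: heading 330 -> 90
  RT 90: heading 90 -> 0
  -- iteration 4/6 --
  LT 120: heading 0 -> 120
  RT 90: heading 120 -> 30
  -- iteration 5/6 --
  LT 120: heading 30 -> 150
  RT 90: heading 150 -> 60
  -- iteration 6/6 --
  LT 120: heading 60 -> 180
  RT 90: heading 180 -> 90
]
FD 1.7: (-7,-2.7) -> (-7,-1) [heading=90, draw]
Final: pos=(-7,-1), heading=90, 2 segment(s) drawn
Segments drawn: 2

Answer: 2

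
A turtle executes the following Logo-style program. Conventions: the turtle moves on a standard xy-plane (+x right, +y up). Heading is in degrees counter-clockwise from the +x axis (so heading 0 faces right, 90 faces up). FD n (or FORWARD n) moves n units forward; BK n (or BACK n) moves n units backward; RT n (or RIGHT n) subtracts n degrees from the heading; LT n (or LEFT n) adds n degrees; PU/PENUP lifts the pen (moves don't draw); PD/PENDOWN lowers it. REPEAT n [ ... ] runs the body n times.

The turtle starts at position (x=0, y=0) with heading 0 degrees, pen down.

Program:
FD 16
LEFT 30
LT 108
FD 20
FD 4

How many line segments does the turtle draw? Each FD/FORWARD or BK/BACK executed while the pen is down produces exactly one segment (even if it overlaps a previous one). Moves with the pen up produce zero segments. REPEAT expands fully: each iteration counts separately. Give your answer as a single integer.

Executing turtle program step by step:
Start: pos=(0,0), heading=0, pen down
FD 16: (0,0) -> (16,0) [heading=0, draw]
LT 30: heading 0 -> 30
LT 108: heading 30 -> 138
FD 20: (16,0) -> (1.137,13.383) [heading=138, draw]
FD 4: (1.137,13.383) -> (-1.835,16.059) [heading=138, draw]
Final: pos=(-1.835,16.059), heading=138, 3 segment(s) drawn
Segments drawn: 3

Answer: 3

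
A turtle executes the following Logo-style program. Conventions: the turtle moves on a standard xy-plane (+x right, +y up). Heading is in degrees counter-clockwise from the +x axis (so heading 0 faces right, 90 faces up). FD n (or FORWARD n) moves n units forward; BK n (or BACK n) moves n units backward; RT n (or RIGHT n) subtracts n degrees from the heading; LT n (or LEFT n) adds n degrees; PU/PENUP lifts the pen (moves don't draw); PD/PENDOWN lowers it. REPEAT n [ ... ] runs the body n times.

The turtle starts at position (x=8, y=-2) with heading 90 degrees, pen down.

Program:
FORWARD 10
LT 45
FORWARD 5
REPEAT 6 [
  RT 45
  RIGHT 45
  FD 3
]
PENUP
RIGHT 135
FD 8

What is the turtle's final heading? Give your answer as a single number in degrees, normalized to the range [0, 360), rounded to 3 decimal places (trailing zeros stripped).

Executing turtle program step by step:
Start: pos=(8,-2), heading=90, pen down
FD 10: (8,-2) -> (8,8) [heading=90, draw]
LT 45: heading 90 -> 135
FD 5: (8,8) -> (4.464,11.536) [heading=135, draw]
REPEAT 6 [
  -- iteration 1/6 --
  RT 45: heading 135 -> 90
  RT 45: heading 90 -> 45
  FD 3: (4.464,11.536) -> (6.586,13.657) [heading=45, draw]
  -- iteration 2/6 --
  RT 45: heading 45 -> 0
  RT 45: heading 0 -> 315
  FD 3: (6.586,13.657) -> (8.707,11.536) [heading=315, draw]
  -- iteration 3/6 --
  RT 45: heading 315 -> 270
  RT 45: heading 270 -> 225
  FD 3: (8.707,11.536) -> (6.586,9.414) [heading=225, draw]
  -- iteration 4/6 --
  RT 45: heading 225 -> 180
  RT 45: heading 180 -> 135
  FD 3: (6.586,9.414) -> (4.464,11.536) [heading=135, draw]
  -- iteration 5/6 --
  RT 45: heading 135 -> 90
  RT 45: heading 90 -> 45
  FD 3: (4.464,11.536) -> (6.586,13.657) [heading=45, draw]
  -- iteration 6/6 --
  RT 45: heading 45 -> 0
  RT 45: heading 0 -> 315
  FD 3: (6.586,13.657) -> (8.707,11.536) [heading=315, draw]
]
PU: pen up
RT 135: heading 315 -> 180
FD 8: (8.707,11.536) -> (0.707,11.536) [heading=180, move]
Final: pos=(0.707,11.536), heading=180, 8 segment(s) drawn

Answer: 180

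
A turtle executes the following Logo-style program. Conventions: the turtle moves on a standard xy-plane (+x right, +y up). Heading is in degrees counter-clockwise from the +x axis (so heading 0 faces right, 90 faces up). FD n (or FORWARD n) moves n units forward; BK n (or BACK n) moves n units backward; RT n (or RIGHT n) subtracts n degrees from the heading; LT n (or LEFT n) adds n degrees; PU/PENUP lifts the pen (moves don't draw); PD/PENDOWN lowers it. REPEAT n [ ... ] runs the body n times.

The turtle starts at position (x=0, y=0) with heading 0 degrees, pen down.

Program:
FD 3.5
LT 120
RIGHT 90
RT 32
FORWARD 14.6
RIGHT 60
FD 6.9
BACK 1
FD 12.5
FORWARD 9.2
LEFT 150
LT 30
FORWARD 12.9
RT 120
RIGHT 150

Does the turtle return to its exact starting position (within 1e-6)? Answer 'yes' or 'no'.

Answer: no

Derivation:
Executing turtle program step by step:
Start: pos=(0,0), heading=0, pen down
FD 3.5: (0,0) -> (3.5,0) [heading=0, draw]
LT 120: heading 0 -> 120
RT 90: heading 120 -> 30
RT 32: heading 30 -> 358
FD 14.6: (3.5,0) -> (18.091,-0.51) [heading=358, draw]
RT 60: heading 358 -> 298
FD 6.9: (18.091,-0.51) -> (21.33,-6.602) [heading=298, draw]
BK 1: (21.33,-6.602) -> (20.861,-5.719) [heading=298, draw]
FD 12.5: (20.861,-5.719) -> (26.729,-16.756) [heading=298, draw]
FD 9.2: (26.729,-16.756) -> (31.049,-24.879) [heading=298, draw]
LT 150: heading 298 -> 88
LT 30: heading 88 -> 118
FD 12.9: (31.049,-24.879) -> (24.992,-13.489) [heading=118, draw]
RT 120: heading 118 -> 358
RT 150: heading 358 -> 208
Final: pos=(24.992,-13.489), heading=208, 7 segment(s) drawn

Start position: (0, 0)
Final position: (24.992, -13.489)
Distance = 28.4; >= 1e-6 -> NOT closed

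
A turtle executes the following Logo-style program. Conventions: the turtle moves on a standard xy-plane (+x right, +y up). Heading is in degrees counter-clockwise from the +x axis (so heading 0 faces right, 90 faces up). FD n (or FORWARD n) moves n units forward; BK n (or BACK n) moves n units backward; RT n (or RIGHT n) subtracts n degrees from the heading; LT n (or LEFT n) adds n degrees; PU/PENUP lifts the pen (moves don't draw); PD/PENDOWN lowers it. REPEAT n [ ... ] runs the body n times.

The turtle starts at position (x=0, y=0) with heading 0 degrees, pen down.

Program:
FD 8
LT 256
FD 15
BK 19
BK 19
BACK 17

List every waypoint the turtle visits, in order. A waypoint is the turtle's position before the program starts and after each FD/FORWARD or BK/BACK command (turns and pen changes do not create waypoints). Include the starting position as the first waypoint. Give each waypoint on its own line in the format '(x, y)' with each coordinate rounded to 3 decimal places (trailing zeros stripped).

Executing turtle program step by step:
Start: pos=(0,0), heading=0, pen down
FD 8: (0,0) -> (8,0) [heading=0, draw]
LT 256: heading 0 -> 256
FD 15: (8,0) -> (4.371,-14.554) [heading=256, draw]
BK 19: (4.371,-14.554) -> (8.968,3.881) [heading=256, draw]
BK 19: (8.968,3.881) -> (13.564,22.317) [heading=256, draw]
BK 17: (13.564,22.317) -> (17.677,38.812) [heading=256, draw]
Final: pos=(17.677,38.812), heading=256, 5 segment(s) drawn
Waypoints (6 total):
(0, 0)
(8, 0)
(4.371, -14.554)
(8.968, 3.881)
(13.564, 22.317)
(17.677, 38.812)

Answer: (0, 0)
(8, 0)
(4.371, -14.554)
(8.968, 3.881)
(13.564, 22.317)
(17.677, 38.812)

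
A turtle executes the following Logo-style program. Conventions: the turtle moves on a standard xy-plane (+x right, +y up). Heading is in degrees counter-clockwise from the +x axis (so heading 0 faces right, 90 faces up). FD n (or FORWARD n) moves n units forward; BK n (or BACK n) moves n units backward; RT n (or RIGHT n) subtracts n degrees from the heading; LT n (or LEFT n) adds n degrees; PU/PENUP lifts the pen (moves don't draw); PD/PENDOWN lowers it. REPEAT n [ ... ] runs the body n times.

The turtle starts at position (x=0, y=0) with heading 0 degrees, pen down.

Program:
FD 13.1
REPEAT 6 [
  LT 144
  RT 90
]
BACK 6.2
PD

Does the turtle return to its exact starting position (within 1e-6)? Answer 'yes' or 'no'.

Executing turtle program step by step:
Start: pos=(0,0), heading=0, pen down
FD 13.1: (0,0) -> (13.1,0) [heading=0, draw]
REPEAT 6 [
  -- iteration 1/6 --
  LT 144: heading 0 -> 144
  RT 90: heading 144 -> 54
  -- iteration 2/6 --
  LT 144: heading 54 -> 198
  RT 90: heading 198 -> 108
  -- iteration 3/6 --
  LT 144: heading 108 -> 252
  RT 90: heading 252 -> 162
  -- iteration 4/6 --
  LT 144: heading 162 -> 306
  RT 90: heading 306 -> 216
  -- iteration 5/6 --
  LT 144: heading 216 -> 0
  RT 90: heading 0 -> 270
  -- iteration 6/6 --
  LT 144: heading 270 -> 54
  RT 90: heading 54 -> 324
]
BK 6.2: (13.1,0) -> (8.084,3.644) [heading=324, draw]
PD: pen down
Final: pos=(8.084,3.644), heading=324, 2 segment(s) drawn

Start position: (0, 0)
Final position: (8.084, 3.644)
Distance = 8.868; >= 1e-6 -> NOT closed

Answer: no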